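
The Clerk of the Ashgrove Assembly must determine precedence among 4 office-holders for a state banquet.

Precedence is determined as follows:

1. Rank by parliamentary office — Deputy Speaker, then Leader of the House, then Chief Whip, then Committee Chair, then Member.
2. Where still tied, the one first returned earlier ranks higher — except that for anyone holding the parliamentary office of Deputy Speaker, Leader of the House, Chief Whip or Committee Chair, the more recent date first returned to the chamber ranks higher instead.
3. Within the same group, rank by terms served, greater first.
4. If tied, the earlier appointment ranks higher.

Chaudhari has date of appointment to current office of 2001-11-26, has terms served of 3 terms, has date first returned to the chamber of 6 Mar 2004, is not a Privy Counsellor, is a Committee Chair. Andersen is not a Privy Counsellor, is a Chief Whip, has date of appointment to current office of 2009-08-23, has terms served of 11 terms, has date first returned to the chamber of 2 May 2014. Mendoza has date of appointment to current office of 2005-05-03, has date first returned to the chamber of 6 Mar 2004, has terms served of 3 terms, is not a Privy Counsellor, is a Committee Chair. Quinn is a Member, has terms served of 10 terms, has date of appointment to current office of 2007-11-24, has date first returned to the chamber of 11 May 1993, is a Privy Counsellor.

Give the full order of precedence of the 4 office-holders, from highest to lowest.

By parliamentary office: Andersen (Chief Whip); then Chaudhari and Mendoza (Committee Chair); then Quinn (Member).
Chaudhari and Mendoza both have date first returned to the chamber 6 Mar 2004, so the next rule applies.
Chaudhari and Mendoza both have terms served 3 terms, so the next rule applies.
Among Chaudhari and Mendoza, by date of appointment to current office (earlier first): Chaudhari (2001-11-26) before Mendoza (2005-05-03).
Full order: Andersen, Chaudhari, Mendoza, Quinn.

Andersen, Chaudhari, Mendoza, Quinn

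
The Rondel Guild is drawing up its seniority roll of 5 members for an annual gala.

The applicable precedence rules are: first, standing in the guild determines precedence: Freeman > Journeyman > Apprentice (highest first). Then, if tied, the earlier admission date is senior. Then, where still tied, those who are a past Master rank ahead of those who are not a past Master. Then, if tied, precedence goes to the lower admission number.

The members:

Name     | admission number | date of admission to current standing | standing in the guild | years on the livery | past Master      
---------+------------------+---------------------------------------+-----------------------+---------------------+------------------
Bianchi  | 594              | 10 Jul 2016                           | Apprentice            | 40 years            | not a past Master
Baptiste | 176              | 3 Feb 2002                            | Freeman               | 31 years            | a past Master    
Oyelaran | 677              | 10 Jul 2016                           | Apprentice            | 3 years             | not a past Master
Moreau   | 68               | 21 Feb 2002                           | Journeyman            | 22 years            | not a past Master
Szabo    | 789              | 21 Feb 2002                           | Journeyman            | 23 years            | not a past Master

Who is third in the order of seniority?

By standing in the guild: Baptiste (Freeman); then Moreau and Szabo (Journeyman); then Bianchi and Oyelaran (Apprentice).
Moreau and Szabo both have date of admission to current standing 21 Feb 2002, so the next rule applies.
Moreau and Szabo are each not a past Master, so the next rule applies.
Among Moreau and Szabo, by admission number (lower first): Moreau (68) before Szabo (789).
Bianchi and Oyelaran both have date of admission to current standing 10 Jul 2016, so the next rule applies.
Bianchi and Oyelaran are each not a past Master, so the next rule applies.
Among Bianchi and Oyelaran, by admission number (lower first): Bianchi (594) before Oyelaran (677).
Order: Baptiste, Moreau, Szabo, Bianchi, Oyelaran.

Szabo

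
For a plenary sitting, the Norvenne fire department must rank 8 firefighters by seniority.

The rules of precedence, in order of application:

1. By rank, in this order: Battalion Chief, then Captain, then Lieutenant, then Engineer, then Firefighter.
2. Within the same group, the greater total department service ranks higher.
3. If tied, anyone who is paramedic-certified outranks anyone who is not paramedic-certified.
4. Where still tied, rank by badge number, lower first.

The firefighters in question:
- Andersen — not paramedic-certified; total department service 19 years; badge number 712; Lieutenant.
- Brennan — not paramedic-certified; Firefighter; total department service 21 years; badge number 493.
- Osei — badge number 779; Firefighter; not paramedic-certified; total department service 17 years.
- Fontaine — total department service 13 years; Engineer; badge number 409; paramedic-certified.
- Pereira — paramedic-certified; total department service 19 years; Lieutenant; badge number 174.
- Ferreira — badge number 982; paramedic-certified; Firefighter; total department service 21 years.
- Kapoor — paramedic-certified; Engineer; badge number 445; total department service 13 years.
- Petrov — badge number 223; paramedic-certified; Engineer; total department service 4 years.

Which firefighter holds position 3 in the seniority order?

Fontaine

By rank: Pereira and Andersen (Lieutenant); then Fontaine, Kapoor and Petrov (Engineer); then Ferreira, Brennan and Osei (Firefighter).
Pereira and Andersen both have total department service 19 years, so the next rule applies.
Among Pereira and Andersen, paramedic-certified before not paramedic-certified: Pereira (paramedic-certified) before Andersen (not paramedic-certified).
Among Fontaine, Kapoor and Petrov, by total department service (higher first): Fontaine and Kapoor (13 years) before Petrov (4 years).
Fontaine and Kapoor are each paramedic-certified, so the next rule applies.
Among Fontaine and Kapoor, by badge number (lower first): Fontaine (409) before Kapoor (445).
Among Ferreira, Brennan and Osei, by total department service (higher first): Ferreira and Brennan (21 years) before Osei (17 years).
Among Ferreira and Brennan, paramedic-certified before not paramedic-certified: Ferreira (paramedic-certified) before Brennan (not paramedic-certified).
Order: Pereira, Andersen, Fontaine, Kapoor, Petrov, Ferreira, Brennan, Osei.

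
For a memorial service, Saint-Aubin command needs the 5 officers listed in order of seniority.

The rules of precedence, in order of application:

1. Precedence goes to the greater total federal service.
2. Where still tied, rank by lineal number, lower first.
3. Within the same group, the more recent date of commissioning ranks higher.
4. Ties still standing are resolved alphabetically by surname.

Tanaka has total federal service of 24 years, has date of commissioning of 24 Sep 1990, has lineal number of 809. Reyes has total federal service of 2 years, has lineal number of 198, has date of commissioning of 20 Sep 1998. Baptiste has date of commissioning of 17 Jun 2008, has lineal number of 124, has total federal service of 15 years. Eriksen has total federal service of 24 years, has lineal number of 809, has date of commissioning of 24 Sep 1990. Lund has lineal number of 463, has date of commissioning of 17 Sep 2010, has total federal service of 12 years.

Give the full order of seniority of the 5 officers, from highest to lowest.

Eriksen, Tanaka, Baptiste, Lund, Reyes

By total federal service (higher first): Eriksen and Tanaka (both 24 years); then Baptiste (15 years); then Lund (12 years); then Reyes (2 years).
Eriksen and Tanaka both have lineal number 809, so the next rule applies.
Eriksen and Tanaka both have date of commissioning 24 Sep 1990, so the next rule applies.
Among Eriksen and Tanaka, alphabetically by surname: Eriksen before Tanaka.
Full order: Eriksen, Tanaka, Baptiste, Lund, Reyes.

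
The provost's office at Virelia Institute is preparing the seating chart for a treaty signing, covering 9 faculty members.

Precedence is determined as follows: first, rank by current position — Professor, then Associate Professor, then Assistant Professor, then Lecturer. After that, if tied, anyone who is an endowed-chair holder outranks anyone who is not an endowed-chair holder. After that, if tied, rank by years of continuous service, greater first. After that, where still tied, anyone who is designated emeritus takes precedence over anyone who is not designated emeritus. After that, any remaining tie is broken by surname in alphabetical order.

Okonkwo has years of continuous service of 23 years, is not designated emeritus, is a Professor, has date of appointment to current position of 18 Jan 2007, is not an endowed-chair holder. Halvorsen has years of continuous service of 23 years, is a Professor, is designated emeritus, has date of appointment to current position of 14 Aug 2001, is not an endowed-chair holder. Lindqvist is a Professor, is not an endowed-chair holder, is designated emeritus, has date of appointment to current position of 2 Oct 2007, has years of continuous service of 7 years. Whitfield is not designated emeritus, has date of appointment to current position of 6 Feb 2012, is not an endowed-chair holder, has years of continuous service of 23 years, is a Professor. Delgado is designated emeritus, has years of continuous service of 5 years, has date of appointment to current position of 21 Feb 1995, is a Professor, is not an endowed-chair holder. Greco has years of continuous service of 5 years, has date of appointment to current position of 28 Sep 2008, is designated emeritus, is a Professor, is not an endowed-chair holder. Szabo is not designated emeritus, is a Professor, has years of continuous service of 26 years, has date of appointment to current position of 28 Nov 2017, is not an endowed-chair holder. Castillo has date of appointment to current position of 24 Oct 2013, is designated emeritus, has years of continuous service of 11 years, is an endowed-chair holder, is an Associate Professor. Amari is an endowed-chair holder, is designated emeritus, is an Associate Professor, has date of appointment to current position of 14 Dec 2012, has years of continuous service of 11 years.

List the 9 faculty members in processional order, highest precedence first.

Szabo, Halvorsen, Okonkwo, Whitfield, Lindqvist, Delgado, Greco, Amari, Castillo

By current position: Szabo, Halvorsen, Okonkwo, Whitfield, Lindqvist, Delgado and Greco (Professor); then Amari and Castillo (Associate Professor).
Szabo, Halvorsen, Okonkwo, Whitfield, Lindqvist, Delgado and Greco are each not an endowed-chair holder, so the next rule applies.
Among Szabo, Halvorsen, Okonkwo, Whitfield, Lindqvist, Delgado and Greco, by years of continuous service (higher first): Szabo (26 years) before Halvorsen, Okonkwo and Whitfield (23 years) before Lindqvist (7 years) before Delgado and Greco (5 years).
Among Halvorsen, Okonkwo and Whitfield, designated emeritus before not designated emeritus: Halvorsen (designated emeritus) before Okonkwo and Whitfield (not designated emeritus).
Among Okonkwo and Whitfield, alphabetically by surname: Okonkwo before Whitfield.
Delgado and Greco are each designated emeritus, so the next rule applies.
Among Delgado and Greco, alphabetically by surname: Delgado before Greco.
Amari and Castillo are each an endowed-chair holder, so the next rule applies.
Amari and Castillo both have years of continuous service 11 years, so the next rule applies.
Amari and Castillo are each designated emeritus, so the next rule applies.
Among Amari and Castillo, alphabetically by surname: Amari before Castillo.
Full order: Szabo, Halvorsen, Okonkwo, Whitfield, Lindqvist, Delgado, Greco, Amari, Castillo.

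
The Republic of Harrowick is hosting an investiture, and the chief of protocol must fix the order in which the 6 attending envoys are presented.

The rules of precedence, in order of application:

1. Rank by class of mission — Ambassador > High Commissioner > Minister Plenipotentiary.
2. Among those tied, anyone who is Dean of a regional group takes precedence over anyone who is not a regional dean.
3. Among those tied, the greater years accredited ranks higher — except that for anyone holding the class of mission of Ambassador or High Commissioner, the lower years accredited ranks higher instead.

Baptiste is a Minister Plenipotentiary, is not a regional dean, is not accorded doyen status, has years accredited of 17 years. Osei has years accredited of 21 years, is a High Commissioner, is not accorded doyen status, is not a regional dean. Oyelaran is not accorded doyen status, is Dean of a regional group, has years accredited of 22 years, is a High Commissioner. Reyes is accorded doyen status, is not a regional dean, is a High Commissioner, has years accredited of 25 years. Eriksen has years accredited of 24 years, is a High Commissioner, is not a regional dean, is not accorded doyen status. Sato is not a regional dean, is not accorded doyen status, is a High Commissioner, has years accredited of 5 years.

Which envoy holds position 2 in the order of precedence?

Sato

By class of mission: Oyelaran, Sato, Osei, Eriksen and Reyes (High Commissioner); then Baptiste (Minister Plenipotentiary).
Among Oyelaran, Sato, Osei, Eriksen and Reyes, Dean of a regional group before not a regional dean: Oyelaran (Dean of a regional group) before Sato, Osei, Eriksen and Reyes (not a regional dean).
Among Sato, Osei, Eriksen and Reyes, by years accredited (lower first) (reversed rule for this group): Sato (5 years) before Osei (21 years) before Eriksen (24 years) before Reyes (25 years).
Order: Oyelaran, Sato, Osei, Eriksen, Reyes, Baptiste.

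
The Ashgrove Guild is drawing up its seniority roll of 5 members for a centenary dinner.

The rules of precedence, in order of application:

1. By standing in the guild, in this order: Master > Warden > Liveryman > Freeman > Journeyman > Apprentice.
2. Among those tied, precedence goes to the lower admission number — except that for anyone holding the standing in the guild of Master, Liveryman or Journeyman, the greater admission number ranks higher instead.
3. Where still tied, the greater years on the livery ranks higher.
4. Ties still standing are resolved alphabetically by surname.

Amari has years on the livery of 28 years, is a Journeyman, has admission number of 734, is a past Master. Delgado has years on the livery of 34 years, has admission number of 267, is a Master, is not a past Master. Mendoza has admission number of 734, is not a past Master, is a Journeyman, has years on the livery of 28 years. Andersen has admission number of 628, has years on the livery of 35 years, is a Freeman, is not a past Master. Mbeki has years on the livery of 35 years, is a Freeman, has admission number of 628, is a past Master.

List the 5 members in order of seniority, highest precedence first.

Delgado, Andersen, Mbeki, Amari, Mendoza

By standing in the guild: Delgado (Master); then Andersen and Mbeki (Freeman); then Amari and Mendoza (Journeyman).
Andersen and Mbeki both have admission number 628, so the next rule applies.
Andersen and Mbeki both have years on the livery 35 years, so the next rule applies.
Among Andersen and Mbeki, alphabetically by surname: Andersen before Mbeki.
Amari and Mendoza both have admission number 734, so the next rule applies.
Amari and Mendoza both have years on the livery 28 years, so the next rule applies.
Among Amari and Mendoza, alphabetically by surname: Amari before Mendoza.
Full order: Delgado, Andersen, Mbeki, Amari, Mendoza.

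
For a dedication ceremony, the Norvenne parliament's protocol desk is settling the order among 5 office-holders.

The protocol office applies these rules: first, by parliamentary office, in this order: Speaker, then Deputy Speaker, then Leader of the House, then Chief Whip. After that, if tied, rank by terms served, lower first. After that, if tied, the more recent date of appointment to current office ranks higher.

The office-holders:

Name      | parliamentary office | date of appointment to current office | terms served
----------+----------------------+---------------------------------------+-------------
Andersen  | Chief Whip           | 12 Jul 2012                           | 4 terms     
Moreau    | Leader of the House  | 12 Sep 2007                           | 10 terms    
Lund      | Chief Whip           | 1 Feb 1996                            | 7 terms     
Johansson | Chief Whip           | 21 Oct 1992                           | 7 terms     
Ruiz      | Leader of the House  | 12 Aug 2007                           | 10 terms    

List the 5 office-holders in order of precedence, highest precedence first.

By parliamentary office: Moreau and Ruiz (Leader of the House); then Andersen, Lund and Johansson (Chief Whip).
Moreau and Ruiz both have terms served 10 terms, so the next rule applies.
Among Moreau and Ruiz, by date of appointment to current office (later first): Moreau (12 Sep 2007) before Ruiz (12 Aug 2007).
Among Andersen, Lund and Johansson, by terms served (lower first): Andersen (4 terms) before Lund and Johansson (7 terms).
Among Lund and Johansson, by date of appointment to current office (later first): Lund (1 Feb 1996) before Johansson (21 Oct 1992).
Full order: Moreau, Ruiz, Andersen, Lund, Johansson.

Moreau, Ruiz, Andersen, Lund, Johansson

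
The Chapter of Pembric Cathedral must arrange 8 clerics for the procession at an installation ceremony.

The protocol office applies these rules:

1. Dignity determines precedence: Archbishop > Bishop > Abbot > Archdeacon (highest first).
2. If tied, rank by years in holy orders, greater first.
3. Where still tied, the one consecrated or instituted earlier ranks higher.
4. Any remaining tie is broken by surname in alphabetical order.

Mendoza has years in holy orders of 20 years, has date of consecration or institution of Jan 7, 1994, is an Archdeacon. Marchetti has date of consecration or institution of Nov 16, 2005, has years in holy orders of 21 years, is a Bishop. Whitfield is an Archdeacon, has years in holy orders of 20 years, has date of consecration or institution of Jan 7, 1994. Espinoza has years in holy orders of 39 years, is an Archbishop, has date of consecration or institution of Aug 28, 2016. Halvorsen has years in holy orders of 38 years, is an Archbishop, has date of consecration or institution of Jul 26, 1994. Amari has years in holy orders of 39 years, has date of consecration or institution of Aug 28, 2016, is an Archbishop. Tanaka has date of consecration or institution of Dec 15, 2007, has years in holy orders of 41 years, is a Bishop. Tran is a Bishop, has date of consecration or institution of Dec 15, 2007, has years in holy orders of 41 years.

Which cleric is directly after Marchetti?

Mendoza

By dignity: Amari, Espinoza and Halvorsen (Archbishop); then Tanaka, Tran and Marchetti (Bishop); then Mendoza and Whitfield (Archdeacon).
Among Amari, Espinoza and Halvorsen, by years in holy orders (higher first): Amari and Espinoza (39 years) before Halvorsen (38 years).
Amari and Espinoza both have date of consecration or institution Aug 28, 2016, so the next rule applies.
Among Amari and Espinoza, alphabetically by surname: Amari before Espinoza.
Among Tanaka, Tran and Marchetti, by years in holy orders (higher first): Tanaka and Tran (41 years) before Marchetti (21 years).
Tanaka and Tran both have date of consecration or institution Dec 15, 2007, so the next rule applies.
Among Tanaka and Tran, alphabetically by surname: Tanaka before Tran.
Mendoza and Whitfield both have years in holy orders 20 years, so the next rule applies.
Mendoza and Whitfield both have date of consecration or institution Jan 7, 1994, so the next rule applies.
Among Mendoza and Whitfield, alphabetically by surname: Mendoza before Whitfield.
Order: Amari, Espinoza, Halvorsen, Tanaka, Tran, Marchetti, Mendoza, Whitfield.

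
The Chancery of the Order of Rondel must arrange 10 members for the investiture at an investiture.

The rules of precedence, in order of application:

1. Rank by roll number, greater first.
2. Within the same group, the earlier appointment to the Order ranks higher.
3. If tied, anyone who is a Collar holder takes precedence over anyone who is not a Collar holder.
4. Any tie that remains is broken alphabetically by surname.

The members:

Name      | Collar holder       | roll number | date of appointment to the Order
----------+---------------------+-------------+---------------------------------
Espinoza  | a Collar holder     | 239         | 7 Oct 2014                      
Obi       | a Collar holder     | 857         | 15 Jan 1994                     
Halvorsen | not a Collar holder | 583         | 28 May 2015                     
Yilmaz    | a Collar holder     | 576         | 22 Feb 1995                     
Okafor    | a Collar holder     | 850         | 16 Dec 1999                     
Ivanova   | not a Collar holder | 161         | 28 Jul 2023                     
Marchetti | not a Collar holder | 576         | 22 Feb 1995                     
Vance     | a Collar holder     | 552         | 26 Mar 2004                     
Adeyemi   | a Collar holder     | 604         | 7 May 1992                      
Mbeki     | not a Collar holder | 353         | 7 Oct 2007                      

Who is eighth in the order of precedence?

Mbeki

By roll number (higher first): Obi (857); then Okafor (850); then Adeyemi (604); then Halvorsen (583); then Yilmaz and Marchetti (both 576); then Vance (552); then Mbeki (353); then Espinoza (239); then Ivanova (161).
Yilmaz and Marchetti both have date of appointment to the Order 22 Feb 1995, so the next rule applies.
Among Yilmaz and Marchetti, a Collar holder before not a Collar holder: Yilmaz (a Collar holder) before Marchetti (not a Collar holder).
Order: Obi, Okafor, Adeyemi, Halvorsen, Yilmaz, Marchetti, Vance, Mbeki, Espinoza, Ivanova.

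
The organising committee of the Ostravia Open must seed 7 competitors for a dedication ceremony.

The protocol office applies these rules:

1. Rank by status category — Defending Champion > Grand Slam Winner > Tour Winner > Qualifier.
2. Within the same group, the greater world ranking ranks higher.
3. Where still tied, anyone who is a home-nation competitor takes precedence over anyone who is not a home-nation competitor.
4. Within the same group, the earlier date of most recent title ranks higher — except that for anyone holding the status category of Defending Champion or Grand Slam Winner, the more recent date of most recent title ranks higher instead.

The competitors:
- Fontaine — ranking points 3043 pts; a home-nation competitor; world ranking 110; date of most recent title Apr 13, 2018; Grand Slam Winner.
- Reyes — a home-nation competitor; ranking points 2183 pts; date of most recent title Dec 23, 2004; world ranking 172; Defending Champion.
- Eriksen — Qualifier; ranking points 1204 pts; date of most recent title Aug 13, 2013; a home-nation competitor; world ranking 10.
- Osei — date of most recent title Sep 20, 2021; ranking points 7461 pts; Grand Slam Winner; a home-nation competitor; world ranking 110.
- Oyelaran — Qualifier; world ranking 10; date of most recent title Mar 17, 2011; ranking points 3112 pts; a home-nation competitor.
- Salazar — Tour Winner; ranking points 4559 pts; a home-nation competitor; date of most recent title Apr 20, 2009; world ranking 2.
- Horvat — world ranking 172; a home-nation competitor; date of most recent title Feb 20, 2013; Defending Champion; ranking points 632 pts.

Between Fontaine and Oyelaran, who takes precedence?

By status category: Horvat and Reyes (Defending Champion); then Osei and Fontaine (Grand Slam Winner); then Salazar (Tour Winner); then Oyelaran and Eriksen (Qualifier).
Horvat and Reyes both have world ranking 172, so the next rule applies.
Horvat and Reyes are each a home-nation competitor, so the next rule applies.
Among Horvat and Reyes, by date of most recent title (later first) (reversed rule for this group): Horvat (Feb 20, 2013) before Reyes (Dec 23, 2004).
Osei and Fontaine both have world ranking 110, so the next rule applies.
Osei and Fontaine are each a home-nation competitor, so the next rule applies.
Among Osei and Fontaine, by date of most recent title (later first) (reversed rule for this group): Osei (Sep 20, 2021) before Fontaine (Apr 13, 2018).
Oyelaran and Eriksen both have world ranking 10, so the next rule applies.
Oyelaran and Eriksen are each a home-nation competitor, so the next rule applies.
Among Oyelaran and Eriksen, by date of most recent title (earlier first): Oyelaran (Mar 17, 2011) before Eriksen (Aug 13, 2013).
So Fontaine takes precedence.

Fontaine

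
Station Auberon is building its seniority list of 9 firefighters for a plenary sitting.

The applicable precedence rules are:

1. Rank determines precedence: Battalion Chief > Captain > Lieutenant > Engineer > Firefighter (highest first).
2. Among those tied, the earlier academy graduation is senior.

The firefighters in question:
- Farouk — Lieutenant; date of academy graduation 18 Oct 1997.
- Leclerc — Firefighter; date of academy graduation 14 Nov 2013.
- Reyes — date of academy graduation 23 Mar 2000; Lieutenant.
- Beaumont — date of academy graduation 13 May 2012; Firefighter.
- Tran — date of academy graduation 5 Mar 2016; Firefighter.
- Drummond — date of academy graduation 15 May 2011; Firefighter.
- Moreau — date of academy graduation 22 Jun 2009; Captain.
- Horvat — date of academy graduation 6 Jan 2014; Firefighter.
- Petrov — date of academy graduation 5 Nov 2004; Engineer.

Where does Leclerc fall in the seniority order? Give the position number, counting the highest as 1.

7

By rank: Moreau (Captain); then Farouk and Reyes (Lieutenant); then Petrov (Engineer); then Drummond, Beaumont, Leclerc, Horvat and Tran (Firefighter).
Among Farouk and Reyes, by date of academy graduation (earlier first): Farouk (18 Oct 1997) before Reyes (23 Mar 2000).
Among Drummond, Beaumont, Leclerc, Horvat and Tran, by date of academy graduation (earlier first): Drummond (15 May 2011) before Beaumont (13 May 2012) before Leclerc (14 Nov 2013) before Horvat (6 Jan 2014) before Tran (5 Mar 2016).
Order: Moreau, Farouk, Reyes, Petrov, Drummond, Beaumont, Leclerc, Horvat, Tran. So position 7.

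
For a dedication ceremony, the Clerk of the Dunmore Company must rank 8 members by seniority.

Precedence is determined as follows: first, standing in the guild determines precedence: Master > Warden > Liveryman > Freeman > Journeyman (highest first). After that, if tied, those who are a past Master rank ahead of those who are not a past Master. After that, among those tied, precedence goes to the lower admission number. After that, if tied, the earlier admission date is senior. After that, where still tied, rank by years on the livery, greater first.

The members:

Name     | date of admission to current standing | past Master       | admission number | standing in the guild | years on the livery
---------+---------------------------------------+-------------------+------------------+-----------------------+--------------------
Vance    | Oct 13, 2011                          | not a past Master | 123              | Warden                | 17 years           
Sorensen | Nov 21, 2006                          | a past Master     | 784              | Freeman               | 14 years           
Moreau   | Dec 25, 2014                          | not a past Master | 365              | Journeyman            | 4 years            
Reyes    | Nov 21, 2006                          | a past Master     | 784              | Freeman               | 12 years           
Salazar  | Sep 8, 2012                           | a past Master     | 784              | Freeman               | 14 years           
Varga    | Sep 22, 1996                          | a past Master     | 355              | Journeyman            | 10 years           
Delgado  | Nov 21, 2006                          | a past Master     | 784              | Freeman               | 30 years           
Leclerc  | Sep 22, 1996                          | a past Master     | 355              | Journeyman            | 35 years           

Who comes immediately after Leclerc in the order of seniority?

By standing in the guild: Vance (Warden); then Delgado, Sorensen, Reyes and Salazar (Freeman); then Leclerc, Varga and Moreau (Journeyman).
Delgado, Sorensen, Reyes and Salazar are each a past Master, so the next rule applies.
Delgado, Sorensen, Reyes and Salazar all have admission number 784, so the next rule applies.
Among Delgado, Sorensen, Reyes and Salazar, by date of admission to current standing (earlier first): Delgado, Sorensen and Reyes (Nov 21, 2006) before Salazar (Sep 8, 2012).
Among Delgado, Sorensen and Reyes, by years on the livery (higher first): Delgado (30 years) before Sorensen (14 years) before Reyes (12 years).
Among Leclerc, Varga and Moreau, a past Master before not a past Master: Leclerc and Varga (a past Master) before Moreau (not a past Master).
Leclerc and Varga both have admission number 355, so the next rule applies.
Leclerc and Varga both have date of admission to current standing Sep 22, 1996, so the next rule applies.
Among Leclerc and Varga, by years on the livery (higher first): Leclerc (35 years) before Varga (10 years).
Order: Vance, Delgado, Sorensen, Reyes, Salazar, Leclerc, Varga, Moreau.

Varga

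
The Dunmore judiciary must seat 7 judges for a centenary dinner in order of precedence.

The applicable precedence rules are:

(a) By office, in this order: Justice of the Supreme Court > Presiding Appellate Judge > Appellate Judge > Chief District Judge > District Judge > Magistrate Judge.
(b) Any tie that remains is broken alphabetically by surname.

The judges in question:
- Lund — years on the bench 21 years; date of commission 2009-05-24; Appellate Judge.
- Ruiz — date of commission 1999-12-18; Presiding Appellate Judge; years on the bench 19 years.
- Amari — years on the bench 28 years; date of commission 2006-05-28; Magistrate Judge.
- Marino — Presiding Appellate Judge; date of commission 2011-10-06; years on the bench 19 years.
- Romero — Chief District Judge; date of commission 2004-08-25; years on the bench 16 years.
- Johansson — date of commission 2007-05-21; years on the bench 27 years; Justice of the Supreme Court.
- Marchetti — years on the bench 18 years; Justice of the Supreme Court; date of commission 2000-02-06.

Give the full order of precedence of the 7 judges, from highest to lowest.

By office: Johansson and Marchetti (Justice of the Supreme Court); then Marino and Ruiz (Presiding Appellate Judge); then Lund (Appellate Judge); then Romero (Chief District Judge); then Amari (Magistrate Judge).
Among Johansson and Marchetti, alphabetically by surname: Johansson before Marchetti.
Among Marino and Ruiz, alphabetically by surname: Marino before Ruiz.
Full order: Johansson, Marchetti, Marino, Ruiz, Lund, Romero, Amari.

Johansson, Marchetti, Marino, Ruiz, Lund, Romero, Amari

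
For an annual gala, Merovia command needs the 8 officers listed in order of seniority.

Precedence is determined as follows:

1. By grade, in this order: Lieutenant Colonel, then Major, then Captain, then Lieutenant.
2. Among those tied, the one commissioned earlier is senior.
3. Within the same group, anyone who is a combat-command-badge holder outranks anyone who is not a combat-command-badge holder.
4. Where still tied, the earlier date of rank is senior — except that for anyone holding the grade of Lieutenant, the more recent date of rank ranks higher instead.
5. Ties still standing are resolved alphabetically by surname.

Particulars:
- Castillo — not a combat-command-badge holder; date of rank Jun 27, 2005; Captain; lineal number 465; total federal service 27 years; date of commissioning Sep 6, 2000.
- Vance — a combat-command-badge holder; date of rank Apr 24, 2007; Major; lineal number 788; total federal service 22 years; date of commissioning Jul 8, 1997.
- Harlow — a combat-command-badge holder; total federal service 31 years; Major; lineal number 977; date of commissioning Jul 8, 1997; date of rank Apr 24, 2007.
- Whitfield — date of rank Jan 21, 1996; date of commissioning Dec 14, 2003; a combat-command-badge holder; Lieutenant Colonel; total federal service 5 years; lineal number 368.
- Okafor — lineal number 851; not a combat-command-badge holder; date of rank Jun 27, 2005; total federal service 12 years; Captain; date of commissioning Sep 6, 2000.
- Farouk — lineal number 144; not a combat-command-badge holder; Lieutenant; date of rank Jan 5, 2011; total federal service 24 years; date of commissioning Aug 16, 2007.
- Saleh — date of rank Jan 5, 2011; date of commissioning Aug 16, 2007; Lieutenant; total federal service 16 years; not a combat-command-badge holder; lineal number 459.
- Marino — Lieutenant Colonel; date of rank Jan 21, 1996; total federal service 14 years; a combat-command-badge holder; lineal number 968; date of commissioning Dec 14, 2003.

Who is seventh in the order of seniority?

By grade: Marino and Whitfield (Lieutenant Colonel); then Harlow and Vance (Major); then Castillo and Okafor (Captain); then Farouk and Saleh (Lieutenant).
Marino and Whitfield both have date of commissioning Dec 14, 2003, so the next rule applies.
Marino and Whitfield are each a combat-command-badge holder, so the next rule applies.
Marino and Whitfield both have date of rank Jan 21, 1996, so the next rule applies.
Among Marino and Whitfield, alphabetically by surname: Marino before Whitfield.
Harlow and Vance both have date of commissioning Jul 8, 1997, so the next rule applies.
Harlow and Vance are each a combat-command-badge holder, so the next rule applies.
Harlow and Vance both have date of rank Apr 24, 2007, so the next rule applies.
Among Harlow and Vance, alphabetically by surname: Harlow before Vance.
Castillo and Okafor both have date of commissioning Sep 6, 2000, so the next rule applies.
Castillo and Okafor are each not a combat-command-badge holder, so the next rule applies.
Castillo and Okafor both have date of rank Jun 27, 2005, so the next rule applies.
Among Castillo and Okafor, alphabetically by surname: Castillo before Okafor.
Farouk and Saleh both have date of commissioning Aug 16, 2007, so the next rule applies.
Farouk and Saleh are each not a combat-command-badge holder, so the next rule applies.
Farouk and Saleh both have date of rank Jan 5, 2011, so the next rule applies.
Among Farouk and Saleh, alphabetically by surname: Farouk before Saleh.
Order: Marino, Whitfield, Harlow, Vance, Castillo, Okafor, Farouk, Saleh.

Farouk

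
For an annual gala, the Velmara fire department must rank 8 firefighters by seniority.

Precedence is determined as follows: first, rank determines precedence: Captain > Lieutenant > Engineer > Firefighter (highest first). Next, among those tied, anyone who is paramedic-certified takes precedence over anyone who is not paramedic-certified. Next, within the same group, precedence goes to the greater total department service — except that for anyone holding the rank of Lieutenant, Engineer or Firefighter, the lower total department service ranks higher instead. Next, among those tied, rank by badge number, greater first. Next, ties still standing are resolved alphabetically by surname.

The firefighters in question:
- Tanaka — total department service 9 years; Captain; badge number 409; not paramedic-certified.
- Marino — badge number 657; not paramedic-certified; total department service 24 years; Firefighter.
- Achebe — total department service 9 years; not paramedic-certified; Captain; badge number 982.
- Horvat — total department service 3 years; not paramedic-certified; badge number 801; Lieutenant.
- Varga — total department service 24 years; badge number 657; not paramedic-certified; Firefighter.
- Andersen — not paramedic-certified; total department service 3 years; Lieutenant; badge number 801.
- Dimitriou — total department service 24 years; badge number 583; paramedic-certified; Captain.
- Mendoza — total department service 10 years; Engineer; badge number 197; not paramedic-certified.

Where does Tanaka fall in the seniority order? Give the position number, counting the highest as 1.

3

By rank: Dimitriou, Achebe and Tanaka (Captain); then Andersen and Horvat (Lieutenant); then Mendoza (Engineer); then Marino and Varga (Firefighter).
Among Dimitriou, Achebe and Tanaka, paramedic-certified before not paramedic-certified: Dimitriou (paramedic-certified) before Achebe and Tanaka (not paramedic-certified).
Achebe and Tanaka both have total department service 9 years, so the next rule applies.
Among Achebe and Tanaka, by badge number (higher first): Achebe (982) before Tanaka (409).
Andersen and Horvat are each not paramedic-certified, so the next rule applies.
Andersen and Horvat both have total department service 3 years, so the next rule applies.
Andersen and Horvat both have badge number 801, so the next rule applies.
Among Andersen and Horvat, alphabetically by surname: Andersen before Horvat.
Marino and Varga are each not paramedic-certified, so the next rule applies.
Marino and Varga both have total department service 24 years, so the next rule applies.
Marino and Varga both have badge number 657, so the next rule applies.
Among Marino and Varga, alphabetically by surname: Marino before Varga.
Order: Dimitriou, Achebe, Tanaka, Andersen, Horvat, Mendoza, Marino, Varga. So position 3.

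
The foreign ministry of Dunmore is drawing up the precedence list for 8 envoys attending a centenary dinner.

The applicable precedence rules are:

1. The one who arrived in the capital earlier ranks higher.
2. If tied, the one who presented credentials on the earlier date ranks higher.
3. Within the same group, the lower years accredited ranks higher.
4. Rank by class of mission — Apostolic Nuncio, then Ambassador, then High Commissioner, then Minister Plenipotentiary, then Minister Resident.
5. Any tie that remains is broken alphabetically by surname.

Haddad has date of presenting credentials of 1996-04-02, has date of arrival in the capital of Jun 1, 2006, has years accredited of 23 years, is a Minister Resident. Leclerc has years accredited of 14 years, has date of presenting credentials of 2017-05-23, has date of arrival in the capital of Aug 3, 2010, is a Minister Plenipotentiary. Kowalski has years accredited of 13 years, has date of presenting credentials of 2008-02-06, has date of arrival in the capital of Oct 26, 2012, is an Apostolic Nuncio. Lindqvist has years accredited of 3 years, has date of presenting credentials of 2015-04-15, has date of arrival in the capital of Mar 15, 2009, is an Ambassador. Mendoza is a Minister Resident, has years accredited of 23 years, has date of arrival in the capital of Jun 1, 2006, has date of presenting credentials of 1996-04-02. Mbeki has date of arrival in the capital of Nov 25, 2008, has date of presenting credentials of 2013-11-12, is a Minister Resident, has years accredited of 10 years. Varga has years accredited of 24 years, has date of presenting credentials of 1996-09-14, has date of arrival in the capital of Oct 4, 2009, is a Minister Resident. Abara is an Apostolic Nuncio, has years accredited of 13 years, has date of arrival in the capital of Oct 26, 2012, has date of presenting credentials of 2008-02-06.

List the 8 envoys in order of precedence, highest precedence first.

Haddad, Mendoza, Mbeki, Lindqvist, Varga, Leclerc, Abara, Kowalski

By date of arrival in the capital (earlier first): Haddad and Mendoza (both Jun 1, 2006); then Mbeki (Nov 25, 2008); then Lindqvist (Mar 15, 2009); then Varga (Oct 4, 2009); then Leclerc (Aug 3, 2010); then Abara and Kowalski (both Oct 26, 2012).
Haddad and Mendoza both have date of presenting credentials 1996-04-02, so the next rule applies.
Haddad and Mendoza both have years accredited 23 years, so the next rule applies.
Haddad and Mendoza are each Minister Resident, so the next rule applies.
Among Haddad and Mendoza, alphabetically by surname: Haddad before Mendoza.
Abara and Kowalski both have date of presenting credentials 2008-02-06, so the next rule applies.
Abara and Kowalski both have years accredited 13 years, so the next rule applies.
Abara and Kowalski are each Apostolic Nuncio, so the next rule applies.
Among Abara and Kowalski, alphabetically by surname: Abara before Kowalski.
Full order: Haddad, Mendoza, Mbeki, Lindqvist, Varga, Leclerc, Abara, Kowalski.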